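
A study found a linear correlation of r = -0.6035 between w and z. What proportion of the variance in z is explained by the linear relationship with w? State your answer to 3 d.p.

r² = (-0.6035)² = 0.364

0.364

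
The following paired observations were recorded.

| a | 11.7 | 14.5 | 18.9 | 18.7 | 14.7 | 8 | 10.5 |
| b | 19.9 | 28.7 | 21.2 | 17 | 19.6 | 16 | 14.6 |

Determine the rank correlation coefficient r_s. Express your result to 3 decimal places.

0.536

Rank a: 3, 4, 7, 6, 5, 1, 2
Rank b: 5, 7, 6, 3, 4, 2, 1
d = rank(a) − rank(b): -2, -3, 1, 3, 1, -1, 1; Σd² = 26
ρ = 1 − 6Σd² / [n(n²−1)] = 1 − 6×26 / (7×48) = 1 − 156/336 ≈ 0.536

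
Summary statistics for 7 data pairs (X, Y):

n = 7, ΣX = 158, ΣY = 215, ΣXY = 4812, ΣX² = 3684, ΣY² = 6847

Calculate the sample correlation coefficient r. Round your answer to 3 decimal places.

r = (nΣXY − ΣXΣY) / √[(nΣX² − (ΣX)²)(nΣY² − (ΣY)²)]
Numerator: 7×4812 − 158×215 = -286
Denominator: √[(25788 − 24964)(47929 − 46225)] = √[824 × 1704] = 1184.9456
r = -286 / 1184.9456 ≈ -0.241

-0.241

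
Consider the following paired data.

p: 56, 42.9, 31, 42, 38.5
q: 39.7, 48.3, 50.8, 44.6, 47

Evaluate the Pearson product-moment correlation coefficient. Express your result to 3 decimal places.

-0.931

n = 5, Σp = 210.4, Σq = 230.4, Σp² = 9183.66, Σq² = 10687.78, Σpq = 9552.77
nΣpq − ΣpΣq = 47763.85 − 48476.16 = -712.31
nΣp² − (Σp)² = 45918.3 − 44268.16 = 1650.14; nΣq² − (Σq)² = 53438.9 − 53084.16 = 354.74
r = -712.31 / √(1650.14 × 354.74) = -712.31 / 765.0952 ≈ -0.931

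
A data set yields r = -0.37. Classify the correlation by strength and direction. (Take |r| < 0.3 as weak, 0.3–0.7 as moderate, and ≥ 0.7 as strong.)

r = -0.37 < 0 so the relationship is negative.
|r| = 0.37, which falls in the moderate range.

moderate negative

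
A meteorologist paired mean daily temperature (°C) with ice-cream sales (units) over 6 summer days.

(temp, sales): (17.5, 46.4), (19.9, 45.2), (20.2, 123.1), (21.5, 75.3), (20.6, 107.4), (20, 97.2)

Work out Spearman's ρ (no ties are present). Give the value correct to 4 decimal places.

0.5429

Rank temp: 1, 2, 4, 6, 5, 3
Rank sales: 2, 1, 6, 3, 5, 4
d = rank(temp) − rank(sales): -1, 1, -2, 3, 0, -1; Σd² = 16
ρ = 1 − 6Σd² / [n(n²−1)] = 1 − 6×16 / (6×35) = 1 − 96/210 ≈ 0.5429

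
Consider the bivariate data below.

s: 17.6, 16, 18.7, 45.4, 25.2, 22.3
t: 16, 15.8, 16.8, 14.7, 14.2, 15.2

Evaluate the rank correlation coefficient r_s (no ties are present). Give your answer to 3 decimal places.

-0.714

Rank s: 2, 1, 3, 6, 5, 4
Rank t: 5, 4, 6, 2, 1, 3
d = rank(s) − rank(t): -3, -3, -3, 4, 4, 1; Σd² = 60
ρ = 1 − 6Σd² / [n(n²−1)] = 1 − 6×60 / (6×35) = 1 − 360/210 ≈ -0.714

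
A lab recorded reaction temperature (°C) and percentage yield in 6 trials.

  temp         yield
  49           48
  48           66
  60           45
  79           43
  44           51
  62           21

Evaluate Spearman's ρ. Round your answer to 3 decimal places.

-0.886

Rank temp: 3, 2, 4, 6, 1, 5
Rank yield: 4, 6, 3, 2, 5, 1
d = rank(temp) − rank(yield): -1, -4, 1, 4, -4, 4; Σd² = 66
ρ = 1 − 6Σd² / [n(n²−1)] = 1 − 6×66 / (6×35) = 1 − 396/210 ≈ -0.886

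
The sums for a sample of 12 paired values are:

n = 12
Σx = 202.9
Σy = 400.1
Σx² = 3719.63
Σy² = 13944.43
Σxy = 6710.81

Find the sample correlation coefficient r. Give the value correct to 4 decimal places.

-0.1297

r = (nΣxy − ΣxΣy) / √[(nΣx² − (Σx)²)(nΣy² − (Σy)²)]
Numerator: 12×6710.81 − 202.9×400.1 = -650.57
Denominator: √[(44635.56 − 41168.41)(167333.16 − 160080.01)] = √[3467.15 × 7253.15] = 5014.7541
r = -650.57 / 5014.7541 ≈ -0.1297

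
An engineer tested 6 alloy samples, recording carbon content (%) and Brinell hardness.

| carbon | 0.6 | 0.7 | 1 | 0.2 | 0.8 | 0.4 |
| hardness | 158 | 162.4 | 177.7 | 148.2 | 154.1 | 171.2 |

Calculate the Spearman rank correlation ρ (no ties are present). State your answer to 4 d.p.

Rank carbon: 3, 4, 6, 1, 5, 2
Rank hardness: 3, 4, 6, 1, 2, 5
d = rank(carbon) − rank(hardness): 0, 0, 0, 0, 3, -3; Σd² = 18
ρ = 1 − 6Σd² / [n(n²−1)] = 1 − 6×18 / (6×35) = 1 − 108/210 ≈ 0.4857

0.4857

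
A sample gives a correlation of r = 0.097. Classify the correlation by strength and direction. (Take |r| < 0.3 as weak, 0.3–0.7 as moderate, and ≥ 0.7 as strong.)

weak positive

r = 0.097 > 0 so the relationship is positive.
|r| = 0.097, which falls in the weak range.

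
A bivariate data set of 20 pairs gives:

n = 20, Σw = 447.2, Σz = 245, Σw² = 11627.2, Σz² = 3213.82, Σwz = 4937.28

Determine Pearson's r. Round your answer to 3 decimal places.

r = (nΣwz − ΣwΣz) / √[(nΣw² − (Σw)²)(nΣz² − (Σz)²)]
Numerator: 20×4937.28 − 447.2×245 = -10818.4
Denominator: √[(232544 − 199987.84)(64276.4 − 60025)] = √[32556.16 × 4251.4] = 11764.7464
r = -10818.4 / 11764.7464 ≈ -0.920

-0.920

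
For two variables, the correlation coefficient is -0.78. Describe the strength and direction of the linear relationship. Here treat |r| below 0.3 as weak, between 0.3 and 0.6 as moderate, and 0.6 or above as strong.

strong negative

r = -0.78 < 0 so the relationship is negative.
|r| = 0.78, which falls in the strong range.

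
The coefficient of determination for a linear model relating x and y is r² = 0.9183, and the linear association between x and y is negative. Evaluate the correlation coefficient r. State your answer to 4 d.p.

-0.9583

|r| = √0.9183 = 0.9583
The association is negative, so r = −0.9583.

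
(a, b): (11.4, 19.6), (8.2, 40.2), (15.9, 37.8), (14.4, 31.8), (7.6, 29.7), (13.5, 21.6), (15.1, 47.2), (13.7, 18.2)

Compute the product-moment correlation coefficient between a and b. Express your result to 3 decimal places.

n = 8, Σa = 99.8, Σb = 246.1, Σa² = 1313.08, Σb² = 8348.01, Σab = 3091.4
nΣab − ΣaΣb = 24731.2 − 24560.78 = 170.42
nΣa² − (Σa)² = 10504.64 − 9960.04 = 544.6; nΣb² − (Σb)² = 66784.08 − 60565.21 = 6218.87
r = 170.42 / √(544.6 × 6218.87) = 170.42 / 1840.3251 ≈ 0.093

0.093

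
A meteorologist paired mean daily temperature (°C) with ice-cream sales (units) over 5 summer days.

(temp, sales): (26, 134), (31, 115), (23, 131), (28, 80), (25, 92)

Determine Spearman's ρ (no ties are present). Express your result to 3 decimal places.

Rank temp: 3, 5, 1, 4, 2
Rank sales: 5, 3, 4, 1, 2
d = rank(temp) − rank(sales): -2, 2, -3, 3, 0; Σd² = 26
ρ = 1 − 6Σd² / [n(n²−1)] = 1 − 6×26 / (5×24) = 1 − 156/120 ≈ -0.300

-0.300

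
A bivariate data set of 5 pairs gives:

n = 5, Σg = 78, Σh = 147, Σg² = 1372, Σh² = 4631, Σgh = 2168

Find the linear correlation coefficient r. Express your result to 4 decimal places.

-0.5715

r = (nΣgh − ΣgΣh) / √[(nΣg² − (Σg)²)(nΣh² − (Σh)²)]
Numerator: 5×2168 − 78×147 = -626
Denominator: √[(6860 − 6084)(23155 − 21609)] = √[776 × 1546] = 1095.3063
r = -626 / 1095.3063 ≈ -0.5715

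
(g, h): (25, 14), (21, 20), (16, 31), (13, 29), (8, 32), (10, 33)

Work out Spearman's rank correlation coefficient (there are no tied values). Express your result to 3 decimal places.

-0.886

Rank g: 6, 5, 4, 3, 1, 2
Rank h: 1, 2, 4, 3, 5, 6
d = rank(g) − rank(h): 5, 3, 0, 0, -4, -4; Σd² = 66
ρ = 1 − 6Σd² / [n(n²−1)] = 1 − 6×66 / (6×35) = 1 − 396/210 ≈ -0.886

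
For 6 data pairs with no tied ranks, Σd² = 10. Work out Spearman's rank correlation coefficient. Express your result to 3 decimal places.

0.714

ρ = 1 − 6Σd² / [n(n²−1)] = 1 − 6×10 / (6×35)
  = 1 − 60/210 = 1 − 0.2857 ≈ 0.714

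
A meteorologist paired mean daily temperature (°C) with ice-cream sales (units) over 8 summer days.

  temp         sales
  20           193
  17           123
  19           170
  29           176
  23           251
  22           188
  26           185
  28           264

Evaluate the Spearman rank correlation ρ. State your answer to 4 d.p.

Rank temp: 3, 1, 2, 8, 5, 4, 6, 7
Rank sales: 6, 1, 2, 3, 7, 5, 4, 8
d = rank(temp) − rank(sales): -3, 0, 0, 5, -2, -1, 2, -1; Σd² = 44
ρ = 1 − 6Σd² / [n(n²−1)] = 1 − 6×44 / (8×63) = 1 − 264/504 ≈ 0.4762

0.4762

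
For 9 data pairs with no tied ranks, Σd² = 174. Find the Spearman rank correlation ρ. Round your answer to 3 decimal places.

-0.450

ρ = 1 − 6Σd² / [n(n²−1)] = 1 − 6×174 / (9×80)
  = 1 − 1044/720 = 1 − 1.4500 ≈ -0.450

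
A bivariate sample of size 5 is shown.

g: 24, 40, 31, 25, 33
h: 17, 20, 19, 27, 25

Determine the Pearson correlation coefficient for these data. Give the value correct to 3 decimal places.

-0.071

n = 5, Σg = 153, Σh = 108, Σg² = 4851, Σh² = 2404, Σgh = 3297
nΣgh − ΣgΣh = 16485 − 16524 = -39
nΣg² − (Σg)² = 24255 − 23409 = 846; nΣh² − (Σh)² = 12020 − 11664 = 356
r = -39 / √(846 × 356) = -39 / 548.7950 ≈ -0.071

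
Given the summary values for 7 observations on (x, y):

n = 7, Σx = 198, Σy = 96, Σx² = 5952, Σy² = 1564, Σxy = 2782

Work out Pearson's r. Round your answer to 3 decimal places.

0.226

r = (nΣxy − ΣxΣy) / √[(nΣx² − (Σx)²)(nΣy² − (Σy)²)]
Numerator: 7×2782 − 198×96 = 466
Denominator: √[(41664 − 39204)(10948 − 9216)] = √[2460 × 1732] = 2064.1512
r = 466 / 2064.1512 ≈ 0.226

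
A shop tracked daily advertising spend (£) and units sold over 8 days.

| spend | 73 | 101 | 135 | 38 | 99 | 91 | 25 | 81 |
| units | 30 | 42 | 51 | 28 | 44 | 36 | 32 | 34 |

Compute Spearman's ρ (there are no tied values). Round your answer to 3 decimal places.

0.905

Rank spend: 3, 7, 8, 2, 6, 5, 1, 4
Rank units: 2, 6, 8, 1, 7, 5, 3, 4
d = rank(spend) − rank(units): 1, 1, 0, 1, -1, 0, -2, 0; Σd² = 8
ρ = 1 − 6Σd² / [n(n²−1)] = 1 − 6×8 / (8×63) = 1 − 48/504 ≈ 0.905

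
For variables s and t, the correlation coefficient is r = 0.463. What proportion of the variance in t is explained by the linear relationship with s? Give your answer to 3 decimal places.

r² = (0.463)² = 0.214

0.214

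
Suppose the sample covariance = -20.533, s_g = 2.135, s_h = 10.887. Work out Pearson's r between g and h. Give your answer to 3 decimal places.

-0.883

r = Cov(g,h) / (s_g · s_h) = -20.533 / (2.135 × 10.887)
  = -20.533 / 23.2437 ≈ -0.883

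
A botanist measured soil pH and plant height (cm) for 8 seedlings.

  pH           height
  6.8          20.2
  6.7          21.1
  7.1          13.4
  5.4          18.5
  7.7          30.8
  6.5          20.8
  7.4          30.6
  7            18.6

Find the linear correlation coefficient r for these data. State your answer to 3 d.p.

0.521

n = 8, Σx = 54.6, Σy = 174, Σx² = 376, Σy² = 4038.66, Σxy = 1202.77
nΣxy − ΣxΣy = 9622.16 − 9500.4 = 121.76
nΣx² − (Σx)² = 3008 − 2981.16 = 26.84; nΣy² − (Σy)² = 32309.28 − 30276 = 2033.28
r = 121.76 / √(26.84 × 2033.28) = 121.76 / 233.6092 ≈ 0.521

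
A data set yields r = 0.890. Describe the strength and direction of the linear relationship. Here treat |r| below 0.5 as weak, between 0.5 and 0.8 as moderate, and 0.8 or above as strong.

strong positive

r = 0.890 > 0 so the relationship is positive.
|r| = 0.890, which falls in the strong range.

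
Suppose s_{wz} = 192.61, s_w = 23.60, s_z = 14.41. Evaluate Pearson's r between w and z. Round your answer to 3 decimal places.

0.566

r = Cov(w,z) / (s_w · s_z) = 192.61 / (23.60 × 14.41)
  = 192.61 / 340.0760 ≈ 0.566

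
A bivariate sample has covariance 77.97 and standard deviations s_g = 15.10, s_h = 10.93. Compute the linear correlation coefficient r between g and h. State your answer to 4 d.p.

r = Cov(g,h) / (s_g · s_h) = 77.97 / (15.10 × 10.93)
  = 77.97 / 165.0430 ≈ 0.4724

0.4724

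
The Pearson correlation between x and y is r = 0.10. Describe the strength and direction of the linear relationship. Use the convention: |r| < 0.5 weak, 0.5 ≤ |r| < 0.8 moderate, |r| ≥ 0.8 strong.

r = 0.10 > 0 so the relationship is positive.
|r| = 0.10, which falls in the weak range.

weak positive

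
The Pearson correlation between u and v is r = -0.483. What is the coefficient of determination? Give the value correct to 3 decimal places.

r² = (-0.483)² = 0.233

0.233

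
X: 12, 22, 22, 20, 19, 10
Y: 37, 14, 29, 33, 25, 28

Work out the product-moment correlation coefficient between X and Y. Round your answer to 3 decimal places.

n = 6, ΣX = 105, ΣY = 166, ΣX² = 1973, ΣY² = 4904, ΣXY = 2805
nΣXY − ΣXΣY = 16830 − 17430 = -600
nΣX² − (ΣX)² = 11838 − 11025 = 813; nΣY² − (ΣY)² = 29424 − 27556 = 1868
r = -600 / √(813 × 1868) = -600 / 1232.3490 ≈ -0.487

-0.487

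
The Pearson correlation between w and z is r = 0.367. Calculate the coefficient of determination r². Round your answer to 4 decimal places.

r² = (0.367)² = 0.1347

0.1347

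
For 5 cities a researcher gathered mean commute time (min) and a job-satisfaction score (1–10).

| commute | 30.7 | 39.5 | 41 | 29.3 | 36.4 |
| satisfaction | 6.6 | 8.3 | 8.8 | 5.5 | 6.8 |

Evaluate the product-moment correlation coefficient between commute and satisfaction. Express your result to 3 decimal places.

0.941

n = 5, Σx = 176.9, Σy = 36, Σx² = 6367.19, Σy² = 266.38, Σxy = 1299.94
nΣxy − ΣxΣy = 6499.7 − 6368.4 = 131.3
nΣx² − (Σx)² = 31835.95 − 31293.61 = 542.34; nΣy² − (Σy)² = 1331.9 − 1296 = 35.9
r = 131.3 / √(542.34 × 35.9) = 131.3 / 139.5350 ≈ 0.941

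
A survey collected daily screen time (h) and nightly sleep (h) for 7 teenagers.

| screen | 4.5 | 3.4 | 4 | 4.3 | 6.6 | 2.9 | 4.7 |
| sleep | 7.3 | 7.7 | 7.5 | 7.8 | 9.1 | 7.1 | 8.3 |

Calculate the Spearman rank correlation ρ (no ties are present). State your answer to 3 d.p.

Rank screen: 5, 2, 3, 4, 7, 1, 6
Rank sleep: 2, 4, 3, 5, 7, 1, 6
d = rank(screen) − rank(sleep): 3, -2, 0, -1, 0, 0, 0; Σd² = 14
ρ = 1 − 6Σd² / [n(n²−1)] = 1 − 6×14 / (7×48) = 1 − 84/336 ≈ 0.750

0.750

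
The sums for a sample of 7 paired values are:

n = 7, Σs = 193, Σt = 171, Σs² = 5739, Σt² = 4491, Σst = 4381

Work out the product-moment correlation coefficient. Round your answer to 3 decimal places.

r = (nΣst − ΣsΣt) / √[(nΣs² − (Σs)²)(nΣt² − (Σt)²)]
Numerator: 7×4381 − 193×171 = -2336
Denominator: √[(40173 − 37249)(31437 − 29241)] = √[2924 × 2196] = 2533.9897
r = -2336 / 2533.9897 ≈ -0.922

-0.922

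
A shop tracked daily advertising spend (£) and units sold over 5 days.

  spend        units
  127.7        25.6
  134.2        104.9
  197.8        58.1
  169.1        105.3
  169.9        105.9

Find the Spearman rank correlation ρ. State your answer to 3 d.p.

0.400

Rank spend: 1, 2, 5, 3, 4
Rank units: 1, 3, 2, 4, 5
d = rank(spend) − rank(units): 0, -1, 3, -1, -1; Σd² = 12
ρ = 1 − 6Σd² / [n(n²−1)] = 1 − 6×12 / (5×24) = 1 − 72/120 ≈ 0.400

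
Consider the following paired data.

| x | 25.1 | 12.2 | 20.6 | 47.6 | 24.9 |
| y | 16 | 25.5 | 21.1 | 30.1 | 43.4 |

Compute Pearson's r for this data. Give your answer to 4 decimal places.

0.2031

n = 5, Σx = 130.4, Σy = 136.1, Σx² = 4088.98, Σy² = 4141.03, Σxy = 3660.78
nΣxy − ΣxΣy = 18303.9 − 17747.44 = 556.46
nΣx² − (Σx)² = 20444.9 − 17004.16 = 3440.74; nΣy² − (Σy)² = 20705.15 − 18523.21 = 2181.94
r = 556.46 / √(3440.74 × 2181.94) = 556.46 / 2739.9796 ≈ 0.2031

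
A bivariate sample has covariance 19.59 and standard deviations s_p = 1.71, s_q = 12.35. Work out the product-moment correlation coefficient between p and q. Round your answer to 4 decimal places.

0.9276

r = Cov(p,q) / (s_p · s_q) = 19.59 / (1.71 × 12.35)
  = 19.59 / 21.1185 ≈ 0.9276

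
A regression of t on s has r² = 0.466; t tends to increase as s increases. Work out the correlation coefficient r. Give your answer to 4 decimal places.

|r| = √0.466 = 0.6826
The association is positive, so r = 0.6826.

0.6826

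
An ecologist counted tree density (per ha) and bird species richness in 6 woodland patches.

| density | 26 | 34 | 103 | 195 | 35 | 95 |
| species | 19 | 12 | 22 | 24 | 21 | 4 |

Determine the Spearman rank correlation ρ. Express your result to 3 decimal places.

Rank density: 1, 2, 5, 6, 3, 4
Rank species: 3, 2, 5, 6, 4, 1
d = rank(density) − rank(species): -2, 0, 0, 0, -1, 3; Σd² = 14
ρ = 1 − 6Σd² / [n(n²−1)] = 1 − 6×14 / (6×35) = 1 − 84/210 ≈ 0.600

0.600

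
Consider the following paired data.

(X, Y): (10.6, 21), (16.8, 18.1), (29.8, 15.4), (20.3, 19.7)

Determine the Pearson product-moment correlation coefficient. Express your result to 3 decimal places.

-0.898

n = 4, ΣX = 77.5, ΣY = 74.2, ΣX² = 1694.73, ΣY² = 1393.86, ΣXY = 1385.51
nΣXY − ΣXΣY = 5542.04 − 5750.5 = -208.46
nΣX² − (ΣX)² = 6778.92 − 6006.25 = 772.67; nΣY² − (ΣY)² = 5575.44 − 5505.64 = 69.8
r = -208.46 / √(772.67 × 69.8) = -208.46 / 232.2334 ≈ -0.898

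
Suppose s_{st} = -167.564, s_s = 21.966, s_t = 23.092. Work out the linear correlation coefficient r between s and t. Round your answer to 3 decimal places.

r = Cov(s,t) / (s_s · s_t) = -167.564 / (21.966 × 23.092)
  = -167.564 / 507.2389 ≈ -0.330

-0.330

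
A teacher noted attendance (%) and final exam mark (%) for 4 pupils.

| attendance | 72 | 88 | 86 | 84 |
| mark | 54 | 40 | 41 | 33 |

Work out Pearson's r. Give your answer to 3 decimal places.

-0.816

n = 4, Σx = 330, Σy = 168, Σx² = 27380, Σy² = 7286, Σxy = 13706
nΣxy − ΣxΣy = 54824 − 55440 = -616
nΣx² − (Σx)² = 109520 − 108900 = 620; nΣy² − (Σy)² = 29144 − 28224 = 920
r = -616 / √(620 × 920) = -616 / 755.2483 ≈ -0.816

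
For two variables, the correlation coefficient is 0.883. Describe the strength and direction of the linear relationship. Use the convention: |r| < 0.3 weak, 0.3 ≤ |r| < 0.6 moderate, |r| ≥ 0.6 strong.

strong positive

r = 0.883 > 0 so the relationship is positive.
|r| = 0.883, which falls in the strong range.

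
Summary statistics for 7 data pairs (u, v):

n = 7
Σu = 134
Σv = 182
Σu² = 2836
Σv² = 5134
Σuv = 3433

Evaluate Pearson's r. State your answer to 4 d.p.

-0.1546

r = (nΣuv − ΣuΣv) / √[(nΣu² − (Σu)²)(nΣv² − (Σv)²)]
Numerator: 7×3433 − 134×182 = -357
Denominator: √[(19852 − 17956)(35938 − 33124)] = √[1896 × 2814] = 2309.8364
r = -357 / 2309.8364 ≈ -0.1546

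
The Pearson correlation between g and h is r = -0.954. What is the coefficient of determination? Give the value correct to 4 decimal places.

0.9101

r² = (-0.954)² = 0.9101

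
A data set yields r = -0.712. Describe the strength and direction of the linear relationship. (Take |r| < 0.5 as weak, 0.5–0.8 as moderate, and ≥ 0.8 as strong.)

moderate negative

r = -0.712 < 0 so the relationship is negative.
|r| = 0.712, which falls in the moderate range.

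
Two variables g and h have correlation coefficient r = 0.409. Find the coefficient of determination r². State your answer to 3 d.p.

r² = (0.409)² = 0.167

0.167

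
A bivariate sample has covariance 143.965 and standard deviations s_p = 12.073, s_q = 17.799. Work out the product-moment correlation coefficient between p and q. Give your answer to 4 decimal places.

r = Cov(p,q) / (s_p · s_q) = 143.965 / (12.073 × 17.799)
  = 143.965 / 214.8873 ≈ 0.6700

0.6700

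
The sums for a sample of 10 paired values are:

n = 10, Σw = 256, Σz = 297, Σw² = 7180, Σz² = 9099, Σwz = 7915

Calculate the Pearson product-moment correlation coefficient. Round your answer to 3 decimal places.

r = (nΣwz − ΣwΣz) / √[(nΣw² − (Σw)²)(nΣz² − (Σz)²)]
Numerator: 10×7915 − 256×297 = 3118
Denominator: √[(71800 − 65536)(90990 − 88209)] = √[6264 × 2781] = 4173.7494
r = 3118 / 4173.7494 ≈ 0.747

0.747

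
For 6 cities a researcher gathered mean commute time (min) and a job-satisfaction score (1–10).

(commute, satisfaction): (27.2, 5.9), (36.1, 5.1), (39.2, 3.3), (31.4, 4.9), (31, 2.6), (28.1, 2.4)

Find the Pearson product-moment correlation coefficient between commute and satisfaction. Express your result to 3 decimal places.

n = 6, Σx = 193, Σy = 24.2, Σx² = 6316.26, Σy² = 108.24, Σxy = 775.85
nΣxy − ΣxΣy = 4655.1 − 4670.6 = -15.5
nΣx² − (Σx)² = 37897.56 − 37249 = 648.56; nΣy² − (Σy)² = 649.44 − 585.64 = 63.8
r = -15.5 / √(648.56 × 63.8) = -15.5 / 203.4161 ≈ -0.076

-0.076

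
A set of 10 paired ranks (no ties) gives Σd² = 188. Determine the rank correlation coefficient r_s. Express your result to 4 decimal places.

ρ = 1 − 6Σd² / [n(n²−1)] = 1 − 6×188 / (10×99)
  = 1 − 1128/990 = 1 − 1.13939 ≈ -0.1394

-0.1394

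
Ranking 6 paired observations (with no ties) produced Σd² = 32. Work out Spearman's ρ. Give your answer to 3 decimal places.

ρ = 1 − 6Σd² / [n(n²−1)] = 1 − 6×32 / (6×35)
  = 1 − 192/210 = 1 − 0.9143 ≈ 0.086

0.086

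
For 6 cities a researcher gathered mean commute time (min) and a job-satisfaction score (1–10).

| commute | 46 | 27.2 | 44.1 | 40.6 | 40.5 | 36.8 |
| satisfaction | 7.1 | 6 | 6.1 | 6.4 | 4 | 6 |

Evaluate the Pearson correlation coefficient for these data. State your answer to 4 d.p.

n = 6, Σx = 235.2, Σy = 35.6, Σx² = 9443.5, Σy² = 216.58, Σxy = 1401.45
nΣxy − ΣxΣy = 8408.7 − 8373.12 = 35.58
nΣx² − (Σx)² = 56661 − 55319.04 = 1341.96; nΣy² − (Σy)² = 1299.48 − 1267.36 = 32.12
r = 35.58 / √(1341.96 × 32.12) = 35.58 / 207.6144 ≈ 0.1714

0.1714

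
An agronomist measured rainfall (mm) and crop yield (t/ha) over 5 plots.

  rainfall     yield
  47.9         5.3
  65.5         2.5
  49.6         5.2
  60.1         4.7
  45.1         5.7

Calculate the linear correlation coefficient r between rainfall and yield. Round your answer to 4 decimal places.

-0.9048

n = 5, Σx = 268.2, Σy = 23.4, Σx² = 14690.84, Σy² = 115.96, Σxy = 1215.08
nΣxy − ΣxΣy = 6075.4 − 6275.88 = -200.48
nΣx² − (Σx)² = 73454.2 − 71931.24 = 1522.96; nΣy² − (Σy)² = 579.8 − 547.56 = 32.24
r = -200.48 / √(1522.96 × 32.24) = -200.48 / 221.5857 ≈ -0.9048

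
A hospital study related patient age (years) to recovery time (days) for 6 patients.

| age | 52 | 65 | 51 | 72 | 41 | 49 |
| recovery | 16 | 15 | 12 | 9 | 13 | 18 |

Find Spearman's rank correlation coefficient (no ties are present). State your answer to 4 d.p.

-0.3714

Rank age: 4, 5, 3, 6, 1, 2
Rank recovery: 5, 4, 2, 1, 3, 6
d = rank(age) − rank(recovery): -1, 1, 1, 5, -2, -4; Σd² = 48
ρ = 1 − 6Σd² / [n(n²−1)] = 1 − 6×48 / (6×35) = 1 − 288/210 ≈ -0.3714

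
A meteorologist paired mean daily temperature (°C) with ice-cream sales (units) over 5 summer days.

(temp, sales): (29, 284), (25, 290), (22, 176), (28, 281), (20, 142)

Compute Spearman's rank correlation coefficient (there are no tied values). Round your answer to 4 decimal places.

0.7000

Rank temp: 5, 3, 2, 4, 1
Rank sales: 4, 5, 2, 3, 1
d = rank(temp) − rank(sales): 1, -2, 0, 1, 0; Σd² = 6
ρ = 1 − 6Σd² / [n(n²−1)] = 1 − 6×6 / (5×24) = 1 − 36/120 ≈ 0.7000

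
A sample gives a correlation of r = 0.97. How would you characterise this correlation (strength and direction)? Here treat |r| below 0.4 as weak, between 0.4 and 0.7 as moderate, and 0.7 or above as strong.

strong positive

r = 0.97 > 0 so the relationship is positive.
|r| = 0.97, which falls in the strong range.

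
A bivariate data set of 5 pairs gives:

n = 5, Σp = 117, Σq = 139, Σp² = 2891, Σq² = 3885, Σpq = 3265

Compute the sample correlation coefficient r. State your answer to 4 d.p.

r = (nΣpq − ΣpΣq) / √[(nΣp² − (Σp)²)(nΣq² − (Σq)²)]
Numerator: 5×3265 − 117×139 = 62
Denominator: √[(14455 − 13689)(19425 − 19321)] = √[766 × 104] = 282.2481
r = 62 / 282.2481 ≈ 0.2197

0.2197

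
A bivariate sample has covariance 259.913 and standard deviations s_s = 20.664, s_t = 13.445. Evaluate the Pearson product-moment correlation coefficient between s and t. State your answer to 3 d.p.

r = Cov(s,t) / (s_s · s_t) = 259.913 / (20.664 × 13.445)
  = 259.913 / 277.8275 ≈ 0.936

0.936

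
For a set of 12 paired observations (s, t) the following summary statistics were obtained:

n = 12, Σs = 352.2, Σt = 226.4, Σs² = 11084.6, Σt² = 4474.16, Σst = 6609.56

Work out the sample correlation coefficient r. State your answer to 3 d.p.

r = (nΣst − ΣsΣt) / √[(nΣs² − (Σs)²)(nΣt² − (Σt)²)]
Numerator: 12×6609.56 − 352.2×226.4 = -423.36
Denominator: √[(133015.2 − 124044.84)(53689.92 − 51256.96)] = √[8970.36 × 2432.96] = 4671.6728
r = -423.36 / 4671.6728 ≈ -0.091

-0.091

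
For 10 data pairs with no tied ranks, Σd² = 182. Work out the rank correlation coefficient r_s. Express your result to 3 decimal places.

ρ = 1 − 6Σd² / [n(n²−1)] = 1 − 6×182 / (10×99)
  = 1 − 1092/990 = 1 − 1.1030 ≈ -0.103

-0.103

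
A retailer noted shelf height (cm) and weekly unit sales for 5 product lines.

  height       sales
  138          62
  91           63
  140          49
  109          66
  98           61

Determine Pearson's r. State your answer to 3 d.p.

n = 5, Σx = 576, Σy = 301, Σx² = 68410, Σy² = 18291, Σxy = 34321
nΣxy − ΣxΣy = 171605 − 173376 = -1771
nΣx² − (Σx)² = 342050 − 331776 = 10274; nΣy² − (Σy)² = 91455 − 90601 = 854
r = -1771 / √(10274 × 854) = -1771 / 2962.0932 ≈ -0.598

-0.598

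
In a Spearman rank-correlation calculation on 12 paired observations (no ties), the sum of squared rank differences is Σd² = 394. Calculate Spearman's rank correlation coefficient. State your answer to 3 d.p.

ρ = 1 − 6Σd² / [n(n²−1)] = 1 − 6×394 / (12×143)
  = 1 − 2364/1716 = 1 − 1.3776 ≈ -0.378

-0.378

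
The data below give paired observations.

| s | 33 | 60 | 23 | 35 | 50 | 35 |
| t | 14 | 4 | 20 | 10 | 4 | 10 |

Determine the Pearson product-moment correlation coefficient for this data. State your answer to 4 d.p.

-0.9249

n = 6, Σs = 236, Σt = 62, Σs² = 10168, Σt² = 828, Σst = 2062
nΣst − ΣsΣt = 12372 − 14632 = -2260
nΣs² − (Σs)² = 61008 − 55696 = 5312; nΣt² − (Σt)² = 4968 − 3844 = 1124
r = -2260 / √(5312 × 1124) = -2260 / 2443.4991 ≈ -0.9249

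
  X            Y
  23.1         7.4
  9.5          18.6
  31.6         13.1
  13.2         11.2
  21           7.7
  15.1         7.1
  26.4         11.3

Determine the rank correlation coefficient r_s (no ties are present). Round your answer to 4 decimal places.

0.0000

Rank X: 5, 1, 7, 2, 4, 3, 6
Rank Y: 2, 7, 6, 4, 3, 1, 5
d = rank(X) − rank(Y): 3, -6, 1, -2, 1, 2, 1; Σd² = 56
ρ = 1 − 6Σd² / [n(n²−1)] = 1 − 6×56 / (7×48) = 1 − 336/336 ≈ 0.0000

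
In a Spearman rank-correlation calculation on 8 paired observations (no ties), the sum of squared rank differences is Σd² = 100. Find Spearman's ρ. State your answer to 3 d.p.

-0.190

ρ = 1 − 6Σd² / [n(n²−1)] = 1 − 6×100 / (8×63)
  = 1 − 600/504 = 1 − 1.1905 ≈ -0.190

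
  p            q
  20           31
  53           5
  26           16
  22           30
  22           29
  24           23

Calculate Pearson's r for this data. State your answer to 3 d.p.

n = 6, Σp = 167, Σq = 134, Σp² = 5429, Σq² = 3512, Σpq = 3151
nΣpq − ΣpΣq = 18906 − 22378 = -3472
nΣp² − (Σp)² = 32574 − 27889 = 4685; nΣq² − (Σq)² = 21072 − 17956 = 3116
r = -3472 / √(4685 × 3116) = -3472 / 3820.7931 ≈ -0.909

-0.909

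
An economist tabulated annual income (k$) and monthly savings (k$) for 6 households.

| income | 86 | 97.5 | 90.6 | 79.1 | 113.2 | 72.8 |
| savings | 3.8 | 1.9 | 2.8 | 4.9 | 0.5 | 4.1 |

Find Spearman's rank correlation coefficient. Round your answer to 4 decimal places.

Rank income: 3, 5, 4, 2, 6, 1
Rank savings: 4, 2, 3, 6, 1, 5
d = rank(income) − rank(savings): -1, 3, 1, -4, 5, -4; Σd² = 68
ρ = 1 − 6Σd² / [n(n²−1)] = 1 − 6×68 / (6×35) = 1 − 408/210 ≈ -0.9429

-0.9429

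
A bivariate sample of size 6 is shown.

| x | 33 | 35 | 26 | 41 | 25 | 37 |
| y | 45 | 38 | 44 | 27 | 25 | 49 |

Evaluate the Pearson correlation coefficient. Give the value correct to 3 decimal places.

0.058

n = 6, Σx = 197, Σy = 228, Σx² = 6665, Σy² = 9160, Σxy = 7504
nΣxy − ΣxΣy = 45024 − 44916 = 108
nΣx² − (Σx)² = 39990 − 38809 = 1181; nΣy² − (Σy)² = 54960 − 51984 = 2976
r = 108 / √(1181 × 2976) = 108 / 1874.7416 ≈ 0.058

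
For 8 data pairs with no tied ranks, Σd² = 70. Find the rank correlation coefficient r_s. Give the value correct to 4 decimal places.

ρ = 1 − 6Σd² / [n(n²−1)] = 1 − 6×70 / (8×63)
  = 1 − 420/504 = 1 − 0.83333 ≈ 0.1667

0.1667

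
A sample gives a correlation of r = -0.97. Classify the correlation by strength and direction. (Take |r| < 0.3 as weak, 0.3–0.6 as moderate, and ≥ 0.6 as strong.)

strong negative

r = -0.97 < 0 so the relationship is negative.
|r| = 0.97, which falls in the strong range.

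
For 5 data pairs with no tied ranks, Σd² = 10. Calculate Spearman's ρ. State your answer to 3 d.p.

0.500

ρ = 1 − 6Σd² / [n(n²−1)] = 1 − 6×10 / (5×24)
  = 1 − 60/120 = 1 − 0.5000 ≈ 0.500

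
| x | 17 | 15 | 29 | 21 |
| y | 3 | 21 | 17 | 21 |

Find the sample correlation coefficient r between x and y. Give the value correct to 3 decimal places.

0.183

n = 4, Σx = 82, Σy = 62, Σx² = 1796, Σy² = 1180, Σxy = 1300
nΣxy − ΣxΣy = 5200 − 5084 = 116
nΣx² − (Σx)² = 7184 − 6724 = 460; nΣy² − (Σy)² = 4720 − 3844 = 876
r = 116 / √(460 × 876) = 116 / 634.7913 ≈ 0.183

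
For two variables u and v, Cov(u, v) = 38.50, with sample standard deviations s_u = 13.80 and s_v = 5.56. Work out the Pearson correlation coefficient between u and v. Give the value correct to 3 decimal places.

r = Cov(u,v) / (s_u · s_v) = 38.50 / (13.80 × 5.56)
  = 38.50 / 76.7280 ≈ 0.502

0.502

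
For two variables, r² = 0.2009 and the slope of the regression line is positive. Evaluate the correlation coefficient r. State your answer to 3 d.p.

|r| = √0.2009 = 0.448
The association is positive, so r = 0.448.

0.448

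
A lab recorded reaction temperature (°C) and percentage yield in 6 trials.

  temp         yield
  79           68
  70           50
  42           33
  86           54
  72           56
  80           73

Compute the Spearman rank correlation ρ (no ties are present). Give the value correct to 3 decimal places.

Rank temp: 4, 2, 1, 6, 3, 5
Rank yield: 5, 2, 1, 3, 4, 6
d = rank(temp) − rank(yield): -1, 0, 0, 3, -1, -1; Σd² = 12
ρ = 1 − 6Σd² / [n(n²−1)] = 1 − 6×12 / (6×35) = 1 − 72/210 ≈ 0.657

0.657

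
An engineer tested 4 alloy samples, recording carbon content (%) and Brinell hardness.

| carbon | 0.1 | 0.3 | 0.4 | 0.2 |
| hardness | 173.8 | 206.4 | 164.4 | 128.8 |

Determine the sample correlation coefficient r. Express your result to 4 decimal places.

0.1998

n = 4, Σx = 1, Σy = 673.4, Σx² = 0.3, Σy² = 116424.2, Σxy = 170.82
nΣxy − ΣxΣy = 683.28 − 673.4 = 9.88
nΣx² − (Σx)² = 1.2 − 1 = 0.2; nΣy² − (Σy)² = 465696.8 − 453467.56 = 12229.24
r = 9.88 / √(0.2 × 12229.24) = 9.88 / 49.4555 ≈ 0.1998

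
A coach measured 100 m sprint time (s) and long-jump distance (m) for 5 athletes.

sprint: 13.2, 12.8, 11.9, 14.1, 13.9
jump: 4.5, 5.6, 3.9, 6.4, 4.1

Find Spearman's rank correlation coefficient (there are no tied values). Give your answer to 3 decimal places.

0.600

Rank sprint: 3, 2, 1, 5, 4
Rank jump: 3, 4, 1, 5, 2
d = rank(sprint) − rank(jump): 0, -2, 0, 0, 2; Σd² = 8
ρ = 1 − 6Σd² / [n(n²−1)] = 1 − 6×8 / (5×24) = 1 − 48/120 ≈ 0.600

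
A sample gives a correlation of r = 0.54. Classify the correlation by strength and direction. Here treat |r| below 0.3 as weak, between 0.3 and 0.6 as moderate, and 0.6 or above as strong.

r = 0.54 > 0 so the relationship is positive.
|r| = 0.54, which falls in the moderate range.

moderate positive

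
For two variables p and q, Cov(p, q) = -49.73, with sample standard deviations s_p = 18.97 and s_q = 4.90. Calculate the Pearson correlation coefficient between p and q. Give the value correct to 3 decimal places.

-0.535

r = Cov(p,q) / (s_p · s_q) = -49.73 / (18.97 × 4.90)
  = -49.73 / 92.9530 ≈ -0.535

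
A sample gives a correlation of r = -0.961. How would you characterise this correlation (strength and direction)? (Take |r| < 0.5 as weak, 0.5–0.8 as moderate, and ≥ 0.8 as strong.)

r = -0.961 < 0 so the relationship is negative.
|r| = 0.961, which falls in the strong range.

strong negative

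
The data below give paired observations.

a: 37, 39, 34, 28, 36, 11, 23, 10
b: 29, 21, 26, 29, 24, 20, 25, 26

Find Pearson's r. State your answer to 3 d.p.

0.214

n = 8, Σa = 218, Σb = 200, Σa² = 6876, Σb² = 5076, Σab = 5507
nΣab − ΣaΣb = 44056 − 43600 = 456
nΣa² − (Σa)² = 55008 − 47524 = 7484; nΣb² − (Σb)² = 40608 − 40000 = 608
r = 456 / √(7484 × 608) = 456 / 2133.1367 ≈ 0.214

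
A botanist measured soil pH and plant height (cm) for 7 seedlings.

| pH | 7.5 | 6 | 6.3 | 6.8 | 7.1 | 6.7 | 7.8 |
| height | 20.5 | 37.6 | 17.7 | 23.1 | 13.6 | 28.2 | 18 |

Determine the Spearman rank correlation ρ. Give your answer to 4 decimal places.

Rank pH: 6, 1, 2, 4, 5, 3, 7
Rank height: 4, 7, 2, 5, 1, 6, 3
d = rank(pH) − rank(height): 2, -6, 0, -1, 4, -3, 4; Σd² = 82
ρ = 1 − 6Σd² / [n(n²−1)] = 1 − 6×82 / (7×48) = 1 − 492/336 ≈ -0.4643

-0.4643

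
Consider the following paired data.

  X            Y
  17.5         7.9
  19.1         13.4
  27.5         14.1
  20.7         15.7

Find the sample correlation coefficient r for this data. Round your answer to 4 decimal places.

n = 4, ΣX = 84.8, ΣY = 51.1, ΣX² = 1855.8, ΣY² = 687.27, ΣXY = 1106.93
nΣXY − ΣXΣY = 4427.72 − 4333.28 = 94.44
nΣX² − (ΣX)² = 7423.2 − 7191.04 = 232.16; nΣY² − (ΣY)² = 2749.08 − 2611.21 = 137.87
r = 94.44 / √(232.16 × 137.87) = 94.44 / 178.9075 ≈ 0.5279

0.5279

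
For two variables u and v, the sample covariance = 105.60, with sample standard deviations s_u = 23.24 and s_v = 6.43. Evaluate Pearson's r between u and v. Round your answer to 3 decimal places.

0.707

r = Cov(u,v) / (s_u · s_v) = 105.60 / (23.24 × 6.43)
  = 105.60 / 149.4332 ≈ 0.707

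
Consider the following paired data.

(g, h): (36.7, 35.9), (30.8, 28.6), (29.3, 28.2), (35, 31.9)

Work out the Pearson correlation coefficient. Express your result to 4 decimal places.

n = 4, Σg = 131.8, Σh = 124.6, Σg² = 4379.02, Σh² = 3919.62, Σgh = 4141.17
nΣgh − ΣgΣh = 16564.68 − 16422.28 = 142.4
nΣg² − (Σg)² = 17516.08 − 17371.24 = 144.84; nΣh² − (Σh)² = 15678.48 − 15525.16 = 153.32
r = 142.4 / √(144.84 × 153.32) = 142.4 / 149.0197 ≈ 0.9556

0.9556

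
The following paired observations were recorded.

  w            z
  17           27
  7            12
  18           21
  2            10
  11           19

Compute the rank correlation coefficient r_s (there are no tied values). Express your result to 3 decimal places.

Rank w: 4, 2, 5, 1, 3
Rank z: 5, 2, 4, 1, 3
d = rank(w) − rank(z): -1, 0, 1, 0, 0; Σd² = 2
ρ = 1 − 6Σd² / [n(n²−1)] = 1 − 6×2 / (5×24) = 1 − 12/120 ≈ 0.900

0.900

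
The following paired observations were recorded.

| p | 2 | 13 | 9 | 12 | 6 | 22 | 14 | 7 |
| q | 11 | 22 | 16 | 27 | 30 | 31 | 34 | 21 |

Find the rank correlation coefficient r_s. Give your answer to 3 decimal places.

0.690

Rank p: 1, 6, 4, 5, 2, 8, 7, 3
Rank q: 1, 4, 2, 5, 6, 7, 8, 3
d = rank(p) − rank(q): 0, 2, 2, 0, -4, 1, -1, 0; Σd² = 26
ρ = 1 − 6Σd² / [n(n²−1)] = 1 − 6×26 / (8×63) = 1 − 156/504 ≈ 0.690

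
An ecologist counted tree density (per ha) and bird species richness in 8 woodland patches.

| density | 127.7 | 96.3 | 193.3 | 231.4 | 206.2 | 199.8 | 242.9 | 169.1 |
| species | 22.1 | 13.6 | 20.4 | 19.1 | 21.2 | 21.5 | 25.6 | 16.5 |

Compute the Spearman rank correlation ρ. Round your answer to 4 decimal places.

0.4762

Rank density: 2, 1, 4, 7, 6, 5, 8, 3
Rank species: 7, 1, 4, 3, 5, 6, 8, 2
d = rank(density) − rank(species): -5, 0, 0, 4, 1, -1, 0, 1; Σd² = 44
ρ = 1 − 6Σd² / [n(n²−1)] = 1 − 6×44 / (8×63) = 1 − 264/504 ≈ 0.4762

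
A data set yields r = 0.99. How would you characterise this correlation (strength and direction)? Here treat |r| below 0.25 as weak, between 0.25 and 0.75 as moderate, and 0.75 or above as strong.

r = 0.99 > 0 so the relationship is positive.
|r| = 0.99, which falls in the strong range.

strong positive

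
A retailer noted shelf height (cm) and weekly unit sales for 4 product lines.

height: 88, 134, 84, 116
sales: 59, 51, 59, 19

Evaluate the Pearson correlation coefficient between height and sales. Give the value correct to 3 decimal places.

-0.478

n = 4, Σx = 422, Σy = 188, Σx² = 46212, Σy² = 9924, Σxy = 19186
nΣxy − ΣxΣy = 76744 − 79336 = -2592
nΣx² − (Σx)² = 184848 − 178084 = 6764; nΣy² − (Σy)² = 39696 − 35344 = 4352
r = -2592 / √(6764 × 4352) = -2592 / 5425.5809 ≈ -0.478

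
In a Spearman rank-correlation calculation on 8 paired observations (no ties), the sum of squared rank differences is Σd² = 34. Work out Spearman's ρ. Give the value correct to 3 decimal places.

0.595

ρ = 1 − 6Σd² / [n(n²−1)] = 1 − 6×34 / (8×63)
  = 1 − 204/504 = 1 − 0.4048 ≈ 0.595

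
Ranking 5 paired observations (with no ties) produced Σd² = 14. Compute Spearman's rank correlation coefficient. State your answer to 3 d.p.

ρ = 1 − 6Σd² / [n(n²−1)] = 1 − 6×14 / (5×24)
  = 1 − 84/120 = 1 − 0.7000 ≈ 0.300

0.300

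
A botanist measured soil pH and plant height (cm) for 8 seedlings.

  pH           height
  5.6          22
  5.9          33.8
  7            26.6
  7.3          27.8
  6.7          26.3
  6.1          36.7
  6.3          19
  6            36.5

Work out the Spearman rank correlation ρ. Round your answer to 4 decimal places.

Rank pH: 1, 2, 7, 8, 6, 4, 5, 3
Rank height: 2, 6, 4, 5, 3, 8, 1, 7
d = rank(pH) − rank(height): -1, -4, 3, 3, 3, -4, 4, -4; Σd² = 92
ρ = 1 − 6Σd² / [n(n²−1)] = 1 − 6×92 / (8×63) = 1 − 552/504 ≈ -0.0952

-0.0952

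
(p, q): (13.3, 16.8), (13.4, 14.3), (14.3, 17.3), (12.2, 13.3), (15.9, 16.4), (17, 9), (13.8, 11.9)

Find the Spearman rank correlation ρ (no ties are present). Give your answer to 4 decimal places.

Rank p: 2, 3, 5, 1, 6, 7, 4
Rank q: 6, 4, 7, 3, 5, 1, 2
d = rank(p) − rank(q): -4, -1, -2, -2, 1, 6, 2; Σd² = 66
ρ = 1 − 6Σd² / [n(n²−1)] = 1 − 6×66 / (7×48) = 1 − 396/336 ≈ -0.1786

-0.1786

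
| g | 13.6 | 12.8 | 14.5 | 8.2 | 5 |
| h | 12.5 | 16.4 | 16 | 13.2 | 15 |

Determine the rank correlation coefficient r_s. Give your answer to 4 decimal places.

Rank g: 4, 3, 5, 2, 1
Rank h: 1, 5, 4, 2, 3
d = rank(g) − rank(h): 3, -2, 1, 0, -2; Σd² = 18
ρ = 1 − 6Σd² / [n(n²−1)] = 1 − 6×18 / (5×24) = 1 − 108/120 ≈ 0.1000

0.1000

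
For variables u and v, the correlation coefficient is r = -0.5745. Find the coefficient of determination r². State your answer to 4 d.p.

0.3301

r² = (-0.5745)² = 0.3301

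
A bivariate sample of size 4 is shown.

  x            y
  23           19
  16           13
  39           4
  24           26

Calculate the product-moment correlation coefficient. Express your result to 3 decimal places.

-0.576

n = 4, Σx = 102, Σy = 62, Σx² = 2882, Σy² = 1222, Σxy = 1425
nΣxy − ΣxΣy = 5700 − 6324 = -624
nΣx² − (Σx)² = 11528 − 10404 = 1124; nΣy² − (Σy)² = 4888 − 3844 = 1044
r = -624 / √(1124 × 1044) = -624 / 1083.2617 ≈ -0.576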